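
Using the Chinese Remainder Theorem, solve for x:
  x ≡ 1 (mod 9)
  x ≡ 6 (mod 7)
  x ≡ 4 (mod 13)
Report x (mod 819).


Moduli 9, 7, 13 are pairwise coprime; by CRT there is a unique solution modulo M = 9 · 7 · 13 = 819.
Solve pairwise, accumulating the modulus:
  Start with x ≡ 1 (mod 9).
  Combine with x ≡ 6 (mod 7): since gcd(9, 7) = 1, we get a unique residue mod 63.
    Write x = 1 + 9·t and substitute into x ≡ 6 (mod 7): 9·t ≡ 6 − 1 = 5 (mod 7).
    Reduce coefficients mod 7: 2·t ≡ 5 (mod 7).
    The inverse of 2 mod 7 is 4 (since 2·4 = 8 = 1·7 + 1), so t ≡ 4·5 = 20 ≡ 6 (mod 7).
    Then x = 1 + 9·6 = 55, valid modulo lcm(9, 7) = 63: x ≡ 55 (mod 63).
  Combine with x ≡ 4 (mod 13): since gcd(63, 13) = 1, we get a unique residue mod 819.
    Write x = 55 + 63·t and substitute into x ≡ 4 (mod 13): 63·t ≡ 4 − 55 = -51 (mod 13).
    Reduce coefficients mod 13: 11·t ≡ 1 (mod 13).
    The inverse of 11 mod 13 is 6 (since 11·6 = 66 = 5·13 + 1), so t ≡ 6·1 = 6 ≡ 6 (mod 13).
    Then x = 55 + 63·6 = 433, valid modulo lcm(63, 13) = 819: x ≡ 433 (mod 819).
Verify: 433 mod 9 = 1 ✓, 433 mod 7 = 6 ✓, 433 mod 13 = 4 ✓.

x ≡ 433 (mod 819).


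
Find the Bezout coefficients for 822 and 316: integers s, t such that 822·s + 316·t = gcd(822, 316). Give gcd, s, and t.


Euclidean algorithm on (822, 316) — divide until remainder is 0:
  822 = 2 · 316 + 190
  316 = 1 · 190 + 126
  190 = 1 · 126 + 64
  126 = 1 · 64 + 62
  64 = 1 · 62 + 2
  62 = 31 · 2 + 0
gcd(822, 316) = 2.
Track Bezout coefficients alongside the remainders: start with r₀ = 822 = a·1 + b·0 (s = 1, t = 0) and r₁ = 316 = a·0 + b·1 (s = 0, t = 1); each new remainder r_{k+1} = r_{k-1} − q_k·r_k inherits s_{k+1} = s_{k-1} − q_k·s_k, t_{k+1} = t_{k-1} − q_k·t_k, so r_k = a·s_k + b·t_k at every step:
  q = 2: r = 190, s = 1 − 2·0 = 1, t = 0 − 2·1 = -2  (check: 822·1 + 316·(-2) = 190)
  q = 1: r = 126, s = 0 − 1·1 = -1, t = 1 − 1·(-2) = 3  (check: 822·(-1) + 316·3 = 126)
  q = 1: r = 64, s = 1 − 1·(-1) = 2, t = -2 − 1·3 = -5  (check: 822·2 + 316·(-5) = 64)
  q = 1: r = 62, s = -1 − 1·2 = -3, t = 3 − 1·(-5) = 8  (check: 822·(-3) + 316·8 = 62)
  q = 1: r = 2, s = 2 − 1·(-3) = 5, t = -5 − 1·8 = -13  (check: 822·5 + 316·(-13) = 2)
The row with r = 2 (the gcd) gives the Bezout coefficients s = 5, t = -13.
Result: 822 · (5) + 316 · (-13) = 2.

gcd(822, 316) = 2; s = 5, t = -13 (check: 822·5 + 316·(-13) = 2).


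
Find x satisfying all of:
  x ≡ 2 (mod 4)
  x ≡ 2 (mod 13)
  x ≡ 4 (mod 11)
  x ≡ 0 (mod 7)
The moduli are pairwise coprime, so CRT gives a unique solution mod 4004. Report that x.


Product of moduli M = 4 · 13 · 11 · 7 = 4004.
Merge one congruence at a time:
  Start: x ≡ 2 (mod 4).
  Combine with x ≡ 2 (mod 13); new modulus lcm = 52.
    Write x = 2 + 4·t and substitute into x ≡ 2 (mod 13): 4·t ≡ 2 − 2 = 0 (mod 13).
    The inverse of 4 mod 13 is 10 (since 4·10 = 40 = 3·13 + 1), so t ≡ 10·0 = 0 ≡ 0 (mod 13).
    Then x = 2 + 4·0 = 2, valid modulo lcm(4, 13) = 52: x ≡ 2 (mod 52).
  Combine with x ≡ 4 (mod 11); new modulus lcm = 572.
    Write x = 2 + 52·t and substitute into x ≡ 4 (mod 11): 52·t ≡ 4 − 2 = 2 (mod 11).
    Reduce coefficients mod 11: 8·t ≡ 2 (mod 11).
    The inverse of 8 mod 11 is 7 (since 8·7 = 56 = 5·11 + 1), so t ≡ 7·2 = 14 ≡ 3 (mod 11).
    Then x = 2 + 52·3 = 158, valid modulo lcm(52, 11) = 572: x ≡ 158 (mod 572).
  Combine with x ≡ 0 (mod 7); new modulus lcm = 4004.
    Write x = 158 + 572·t and substitute into x ≡ 0 (mod 7): 572·t ≡ 0 − 158 = -158 (mod 7).
    Reduce coefficients mod 7: 5·t ≡ 3 (mod 7).
    The inverse of 5 mod 7 is 3 (since 5·3 = 15 = 2·7 + 1), so t ≡ 3·3 = 9 ≡ 2 (mod 7).
    Then x = 158 + 572·2 = 1302, valid modulo lcm(572, 7) = 4004: x ≡ 1302 (mod 4004).
Verify against each original: 1302 mod 4 = 2, 1302 mod 13 = 2, 1302 mod 11 = 4, 1302 mod 7 = 0.

x ≡ 1302 (mod 4004).


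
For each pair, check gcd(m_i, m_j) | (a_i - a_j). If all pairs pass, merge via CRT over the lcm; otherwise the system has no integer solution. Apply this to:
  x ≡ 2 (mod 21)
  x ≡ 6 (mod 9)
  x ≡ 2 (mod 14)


Moduli 21, 9, 14 are not pairwise coprime, so CRT works modulo lcm(m_i) when all pairwise compatibility conditions hold.
Pairwise compatibility: gcd(m_i, m_j) must divide a_i - a_j for every pair.
Merge one congruence at a time:
  Start: x ≡ 2 (mod 21).
  Combine with x ≡ 6 (mod 9): gcd(21, 9) = 3, and 6 - 2 = 4 is NOT divisible by 3.
    ⇒ system is inconsistent (no integer solution).

No solution (the system is inconsistent).


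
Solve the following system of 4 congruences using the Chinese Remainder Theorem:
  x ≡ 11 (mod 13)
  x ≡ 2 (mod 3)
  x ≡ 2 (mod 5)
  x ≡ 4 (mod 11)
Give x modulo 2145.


Product of moduli M = 13 · 3 · 5 · 11 = 2145.
Merge one congruence at a time:
  Start: x ≡ 11 (mod 13).
  Combine with x ≡ 2 (mod 3); new modulus lcm = 39.
    Write x = 11 + 13·t and substitute into x ≡ 2 (mod 3): 13·t ≡ 2 − 11 = -9 (mod 3).
    Reduce coefficients mod 3: 1·t ≡ 0 (mod 3).
    So t ≡ 0 (mod 3).
    Then x = 11 + 13·0 = 11, valid modulo lcm(13, 3) = 39: x ≡ 11 (mod 39).
  Combine with x ≡ 2 (mod 5); new modulus lcm = 195.
    Write x = 11 + 39·t and substitute into x ≡ 2 (mod 5): 39·t ≡ 2 − 11 = -9 (mod 5).
    Reduce coefficients mod 5: 4·t ≡ 1 (mod 5).
    The inverse of 4 mod 5 is 4 (since 4·4 = 16 = 3·5 + 1), so t ≡ 4·1 = 4 ≡ 4 (mod 5).
    Then x = 11 + 39·4 = 167, valid modulo lcm(39, 5) = 195: x ≡ 167 (mod 195).
  Combine with x ≡ 4 (mod 11); new modulus lcm = 2145.
    Write x = 167 + 195·t and substitute into x ≡ 4 (mod 11): 195·t ≡ 4 − 167 = -163 (mod 11).
    Reduce coefficients mod 11: 8·t ≡ 2 (mod 11).
    The inverse of 8 mod 11 is 7 (since 8·7 = 56 = 5·11 + 1), so t ≡ 7·2 = 14 ≡ 3 (mod 11).
    Then x = 167 + 195·3 = 752, valid modulo lcm(195, 11) = 2145: x ≡ 752 (mod 2145).
Verify against each original: 752 mod 13 = 11, 752 mod 3 = 2, 752 mod 5 = 2, 752 mod 11 = 4.

x ≡ 752 (mod 2145).


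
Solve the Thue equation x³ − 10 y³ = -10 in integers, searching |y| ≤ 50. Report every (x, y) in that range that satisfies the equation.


The equation is x³ - 10y³ = -10. For fixed y, x³ = 10·y³ − 10, so a solution requires the RHS to be a perfect cube.
Strategy: iterate y from -50 to 50, compute RHS = 10·y³ − 10, and check whether it is a (positive or negative) perfect cube.
Check small values of y:
  y = 0: RHS = -10 is not a perfect cube.
  y = 1: RHS = 0 = (0)³ ⇒ x = 0 works.
  y = -1: RHS = -20 is not a perfect cube.
  y = 2: RHS = 70 is not a perfect cube.
  y = -2: RHS = -90 is not a perfect cube.
  y = 3: RHS = 260 is not a perfect cube.
  y = -3: RHS = -280 is not a perfect cube.
Continuing the search up to |y| = 50 finds no further solutions beyond those listed.
Collected solutions: (0, 1).

Solutions (with |y| ≤ 50): (0, 1).


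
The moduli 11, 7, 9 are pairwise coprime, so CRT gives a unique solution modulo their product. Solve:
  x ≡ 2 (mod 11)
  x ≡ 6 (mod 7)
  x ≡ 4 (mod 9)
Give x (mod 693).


Moduli 11, 7, 9 are pairwise coprime; by CRT there is a unique solution modulo M = 11 · 7 · 9 = 693.
Solve pairwise, accumulating the modulus:
  Start with x ≡ 2 (mod 11).
  Combine with x ≡ 6 (mod 7): since gcd(11, 7) = 1, we get a unique residue mod 77.
    Write x = 2 + 11·t and substitute into x ≡ 6 (mod 7): 11·t ≡ 6 − 2 = 4 (mod 7).
    Reduce coefficients mod 7: 4·t ≡ 4 (mod 7).
    The inverse of 4 mod 7 is 2 (since 4·2 = 8 = 1·7 + 1), so t ≡ 2·4 = 8 ≡ 1 (mod 7).
    Then x = 2 + 11·1 = 13, valid modulo lcm(11, 7) = 77: x ≡ 13 (mod 77).
  Combine with x ≡ 4 (mod 9): since gcd(77, 9) = 1, we get a unique residue mod 693.
    Write x = 13 + 77·t and substitute into x ≡ 4 (mod 9): 77·t ≡ 4 − 13 = -9 (mod 9).
    Reduce coefficients mod 9: 5·t ≡ 0 (mod 9).
    The inverse of 5 mod 9 is 2 (since 5·2 = 10 = 1·9 + 1), so t ≡ 2·0 = 0 ≡ 0 (mod 9).
    Then x = 13 + 77·0 = 13, valid modulo lcm(77, 9) = 693: x ≡ 13 (mod 693).
Verify: 13 mod 11 = 2 ✓, 13 mod 7 = 6 ✓, 13 mod 9 = 4 ✓.

x ≡ 13 (mod 693).


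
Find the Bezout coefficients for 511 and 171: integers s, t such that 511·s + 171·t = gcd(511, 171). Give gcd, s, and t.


Euclidean algorithm on (511, 171) — divide until remainder is 0:
  511 = 2 · 171 + 169
  171 = 1 · 169 + 2
  169 = 84 · 2 + 1
  2 = 2 · 1 + 0
gcd(511, 171) = 1.
Track Bezout coefficients alongside the remainders: start with r₀ = 511 = a·1 + b·0 (s = 1, t = 0) and r₁ = 171 = a·0 + b·1 (s = 0, t = 1); each new remainder r_{k+1} = r_{k-1} − q_k·r_k inherits s_{k+1} = s_{k-1} − q_k·s_k, t_{k+1} = t_{k-1} − q_k·t_k, so r_k = a·s_k + b·t_k at every step:
  q = 2: r = 169, s = 1 − 2·0 = 1, t = 0 − 2·1 = -2  (check: 511·1 + 171·(-2) = 169)
  q = 1: r = 2, s = 0 − 1·1 = -1, t = 1 − 1·(-2) = 3  (check: 511·(-1) + 171·3 = 2)
  q = 84: r = 1, s = 1 − 84·(-1) = 85, t = -2 − 84·3 = -254  (check: 511·85 + 171·(-254) = 1)
The row with r = 1 (the gcd) gives the Bezout coefficients s = 85, t = -254.
Result: 511 · (85) + 171 · (-254) = 1.

gcd(511, 171) = 1; s = 85, t = -254 (check: 511·85 + 171·(-254) = 1).


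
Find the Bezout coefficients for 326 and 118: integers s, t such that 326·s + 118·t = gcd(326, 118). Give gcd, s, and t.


Euclidean algorithm on (326, 118) — divide until remainder is 0:
  326 = 2 · 118 + 90
  118 = 1 · 90 + 28
  90 = 3 · 28 + 6
  28 = 4 · 6 + 4
  6 = 1 · 4 + 2
  4 = 2 · 2 + 0
gcd(326, 118) = 2.
Track Bezout coefficients alongside the remainders: start with r₀ = 326 = a·1 + b·0 (s = 1, t = 0) and r₁ = 118 = a·0 + b·1 (s = 0, t = 1); each new remainder r_{k+1} = r_{k-1} − q_k·r_k inherits s_{k+1} = s_{k-1} − q_k·s_k, t_{k+1} = t_{k-1} − q_k·t_k, so r_k = a·s_k + b·t_k at every step:
  q = 2: r = 90, s = 1 − 2·0 = 1, t = 0 − 2·1 = -2  (check: 326·1 + 118·(-2) = 90)
  q = 1: r = 28, s = 0 − 1·1 = -1, t = 1 − 1·(-2) = 3  (check: 326·(-1) + 118·3 = 28)
  q = 3: r = 6, s = 1 − 3·(-1) = 4, t = -2 − 3·3 = -11  (check: 326·4 + 118·(-11) = 6)
  q = 4: r = 4, s = -1 − 4·4 = -17, t = 3 − 4·(-11) = 47  (check: 326·(-17) + 118·47 = 4)
  q = 1: r = 2, s = 4 − 1·(-17) = 21, t = -11 − 1·47 = -58  (check: 326·21 + 118·(-58) = 2)
The row with r = 2 (the gcd) gives the Bezout coefficients s = 21, t = -58.
Result: 326 · (21) + 118 · (-58) = 2.

gcd(326, 118) = 2; s = 21, t = -58 (check: 326·21 + 118·(-58) = 2).


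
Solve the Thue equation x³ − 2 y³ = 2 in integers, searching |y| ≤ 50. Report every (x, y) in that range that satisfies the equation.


The equation is x³ - 2y³ = 2. For fixed y, x³ = 2·y³ + 2, so a solution requires the RHS to be a perfect cube.
Strategy: iterate y from -50 to 50, compute RHS = 2·y³ + 2, and check whether it is a (positive or negative) perfect cube.
Check small values of y:
  y = 0: RHS = 2 is not a perfect cube.
  y = 1: RHS = 4 is not a perfect cube.
  y = -1: RHS = 0 = (0)³ ⇒ x = 0 works.
  y = 2: RHS = 18 is not a perfect cube.
  y = -2: RHS = -14 is not a perfect cube.
  y = 3: RHS = 56 is not a perfect cube.
  y = -3: RHS = -52 is not a perfect cube.
Continuing the search up to |y| = 50 finds no further solutions beyond those listed.
Collected solutions: (0, -1).

Solutions (with |y| ≤ 50): (0, -1).


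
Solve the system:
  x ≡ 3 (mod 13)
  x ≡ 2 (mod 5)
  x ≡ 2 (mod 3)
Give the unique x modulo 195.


Moduli 13, 5, 3 are pairwise coprime; by CRT there is a unique solution modulo M = 13 · 5 · 3 = 195.
Solve pairwise, accumulating the modulus:
  Start with x ≡ 3 (mod 13).
  Combine with x ≡ 2 (mod 5): since gcd(13, 5) = 1, we get a unique residue mod 65.
    Write x = 3 + 13·t and substitute into x ≡ 2 (mod 5): 13·t ≡ 2 − 3 = -1 (mod 5).
    Reduce coefficients mod 5: 3·t ≡ 4 (mod 5).
    The inverse of 3 mod 5 is 2 (since 3·2 = 6 = 1·5 + 1), so t ≡ 2·4 = 8 ≡ 3 (mod 5).
    Then x = 3 + 13·3 = 42, valid modulo lcm(13, 5) = 65: x ≡ 42 (mod 65).
  Combine with x ≡ 2 (mod 3): since gcd(65, 3) = 1, we get a unique residue mod 195.
    Write x = 42 + 65·t and substitute into x ≡ 2 (mod 3): 65·t ≡ 2 − 42 = -40 (mod 3).
    Reduce coefficients mod 3: 2·t ≡ 2 (mod 3).
    The inverse of 2 mod 3 is 2 (since 2·2 = 4 = 1·3 + 1), so t ≡ 2·2 = 4 ≡ 1 (mod 3).
    Then x = 42 + 65·1 = 107, valid modulo lcm(65, 3) = 195: x ≡ 107 (mod 195).
Verify: 107 mod 13 = 3 ✓, 107 mod 5 = 2 ✓, 107 mod 3 = 2 ✓.

x ≡ 107 (mod 195).


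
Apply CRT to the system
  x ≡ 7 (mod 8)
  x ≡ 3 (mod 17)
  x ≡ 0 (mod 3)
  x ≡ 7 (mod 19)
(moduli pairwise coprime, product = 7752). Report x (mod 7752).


Product of moduli M = 8 · 17 · 3 · 19 = 7752.
Merge one congruence at a time:
  Start: x ≡ 7 (mod 8).
  Combine with x ≡ 3 (mod 17); new modulus lcm = 136.
    Write x = 7 + 8·t and substitute into x ≡ 3 (mod 17): 8·t ≡ 3 − 7 = -4 (mod 17).
    Reduce coefficients mod 17: 8·t ≡ 13 (mod 17).
    The inverse of 8 mod 17 is 15 (since 8·15 = 120 = 7·17 + 1), so t ≡ 15·13 = 195 ≡ 8 (mod 17).
    Then x = 7 + 8·8 = 71, valid modulo lcm(8, 17) = 136: x ≡ 71 (mod 136).
  Combine with x ≡ 0 (mod 3); new modulus lcm = 408.
    Write x = 71 + 136·t and substitute into x ≡ 0 (mod 3): 136·t ≡ 0 − 71 = -71 (mod 3).
    Reduce coefficients mod 3: 1·t ≡ 1 (mod 3).
    So t ≡ 1 (mod 3).
    Then x = 71 + 136·1 = 207, valid modulo lcm(136, 3) = 408: x ≡ 207 (mod 408).
  Combine with x ≡ 7 (mod 19); new modulus lcm = 7752.
    Write x = 207 + 408·t and substitute into x ≡ 7 (mod 19): 408·t ≡ 7 − 207 = -200 (mod 19).
    Reduce coefficients mod 19: 9·t ≡ 9 (mod 19).
    The inverse of 9 mod 19 is 17 (since 9·17 = 153 = 8·19 + 1), so t ≡ 17·9 = 153 ≡ 1 (mod 19).
    Then x = 207 + 408·1 = 615, valid modulo lcm(408, 19) = 7752: x ≡ 615 (mod 7752).
Verify against each original: 615 mod 8 = 7, 615 mod 17 = 3, 615 mod 3 = 0, 615 mod 19 = 7.

x ≡ 615 (mod 7752).


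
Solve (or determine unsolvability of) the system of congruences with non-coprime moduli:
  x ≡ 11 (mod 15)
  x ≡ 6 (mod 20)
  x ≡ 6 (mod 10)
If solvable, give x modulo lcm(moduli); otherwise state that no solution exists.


Moduli 15, 20, 10 are not pairwise coprime, so CRT works modulo lcm(m_i) when all pairwise compatibility conditions hold.
Pairwise compatibility: gcd(m_i, m_j) must divide a_i - a_j for every pair.
Merge one congruence at a time:
  Start: x ≡ 11 (mod 15).
  Combine with x ≡ 6 (mod 20): gcd(15, 20) = 5; 6 - 11 = -5, which IS divisible by 5, so compatible.
    Write x = 11 + 15·t and substitute into x ≡ 6 (mod 20): 15·t ≡ 6 − 11 = -5 (mod 20).
    Divide the congruence (and modulus) by g = 5: 3·t ≡ -1 (mod 4).
    Reduce coefficients mod 4: 3·t ≡ 3 (mod 4).
    The inverse of 3 mod 4 is 3 (since 3·3 = 9 = 2·4 + 1), so t ≡ 3·3 = 9 ≡ 1 (mod 4).
    Then x = 11 + 15·1 = 26, valid modulo lcm(15, 20) = 60: x ≡ 26 (mod 60).
  Combine with x ≡ 6 (mod 10): gcd(60, 10) = 10; 6 - 26 = -20, which IS divisible by 10, so compatible.
    Write x = 26 + 60·t and substitute into x ≡ 6 (mod 10): 60·t ≡ 6 − 26 = -20 (mod 10).
    Divide the congruence (and modulus) by g = 10: 6·t ≡ -2 (mod 1).
    Modulo 1 every t works; take t = 0.
    Then x = 26 + 60·0 = 26, valid modulo lcm(60, 10) = 60: x ≡ 26 (mod 60).
Verify: 26 mod 15 = 11, 26 mod 20 = 6, 26 mod 10 = 6.

x ≡ 26 (mod 60).


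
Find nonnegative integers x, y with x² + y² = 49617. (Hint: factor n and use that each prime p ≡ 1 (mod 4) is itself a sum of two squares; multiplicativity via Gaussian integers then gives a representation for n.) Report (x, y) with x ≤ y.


Step 1: Factor n = 49617 = 3^2 · 37 · 149.
Step 2: Check the mod-4 condition on each prime factor: 3 ≡ 3 (mod 4), exponent 2 (must be even); 37 ≡ 1 (mod 4), exponent 1; 149 ≡ 1 (mod 4), exponent 1.
All primes ≡ 3 (mod 4) appear to even exponent (or don't appear), so by the two-squares theorem n IS expressible as a sum of two squares.
Step 3: Build a representation. Group n = k² · m with k = 3 and m = 37 · 149 = 5513 (a product of primes ≡ 1 (mod 4)); a representation of m scales to one of n via (k·x)² + (k·y)² = k²(x² + y²). Each prime p ≡ 1 (mod 4) is itself a sum of two squares; find a² by testing p − a² for a perfect square:
  37: 37 − 1² = 36 = 6² ⇒ 37 = 1² + 6².
  149: 149 − 1² = 148, 149 − 2² = 145, 149 − 3² = 140, 149 − 4² = 133, 149 − 5² = 124, 149 − 6² = 113, 149 − 7² = 100 = 10² ⇒ 149 = 7² + 10².
  Combine using the Brahmagupta–Fibonacci identity (a² + b²)(c² + d²) = (ac − bd)² + (ad + bc)² = (ac + bd)² + (ad − bc)²:
  37 · 149 = 5513: from (1² + 6²)(7² + 10²), take (1·7 − 6·10, 1·10 + 6·7) = (7 − 60, 10 + 42) = (-53, 52); dropping signs (only squares matter) gives (53, 52); check 53² + 52² = 2809 + 2704 = 5513 ✓.
  Scale by k = 3: (3·53, 3·52) = (159, 156).
Step 4: Order so x ≤ y and verify: 156² + 159² = 24336 + 25281 = 49617 = n. ✓

n = 49617 = 156² + 159² (one valid representation with x ≤ y).


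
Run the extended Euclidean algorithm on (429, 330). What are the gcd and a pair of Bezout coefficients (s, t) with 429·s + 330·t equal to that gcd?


Euclidean algorithm on (429, 330) — divide until remainder is 0:
  429 = 1 · 330 + 99
  330 = 3 · 99 + 33
  99 = 3 · 33 + 0
gcd(429, 330) = 33.
Track Bezout coefficients alongside the remainders: start with r₀ = 429 = a·1 + b·0 (s = 1, t = 0) and r₁ = 330 = a·0 + b·1 (s = 0, t = 1); each new remainder r_{k+1} = r_{k-1} − q_k·r_k inherits s_{k+1} = s_{k-1} − q_k·s_k, t_{k+1} = t_{k-1} − q_k·t_k, so r_k = a·s_k + b·t_k at every step:
  q = 1: r = 99, s = 1 − 1·0 = 1, t = 0 − 1·1 = -1  (check: 429·1 + 330·(-1) = 99)
  q = 3: r = 33, s = 0 − 3·1 = -3, t = 1 − 3·(-1) = 4  (check: 429·(-3) + 330·4 = 33)
The row with r = 33 (the gcd) gives the Bezout coefficients s = -3, t = 4.
Result: 429 · (-3) + 330 · (4) = 33.

gcd(429, 330) = 33; s = -3, t = 4 (check: 429·(-3) + 330·4 = 33).


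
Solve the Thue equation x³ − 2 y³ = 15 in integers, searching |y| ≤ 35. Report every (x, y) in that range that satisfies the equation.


The equation is x³ - 2y³ = 15. For fixed y, x³ = 2·y³ + 15, so a solution requires the RHS to be a perfect cube.
Strategy: iterate y from -35 to 35, compute RHS = 2·y³ + 15, and check whether it is a (positive or negative) perfect cube.
Check small values of y:
  y = 0: RHS = 15 is not a perfect cube.
  y = 1: RHS = 17 is not a perfect cube.
  y = -1: RHS = 13 is not a perfect cube.
  y = 2: RHS = 31 is not a perfect cube.
  y = -2: RHS = -1 = (-1)³ ⇒ x = -1 works.
  y = 3: RHS = 69 is not a perfect cube.
  y = -3: RHS = -39 is not a perfect cube.
Continuing the search up to |y| = 35 finds no further solutions beyond those listed.
Collected solutions: (-1, -2).

Solutions (with |y| ≤ 35): (-1, -2).


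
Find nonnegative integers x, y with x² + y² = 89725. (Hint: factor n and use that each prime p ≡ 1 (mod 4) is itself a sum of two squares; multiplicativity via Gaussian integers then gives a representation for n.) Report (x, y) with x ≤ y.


Step 1: Factor n = 89725 = 5^2 · 37 · 97.
Step 2: Check the mod-4 condition on each prime factor: 5 ≡ 1 (mod 4), exponent 2; 37 ≡ 1 (mod 4), exponent 1; 97 ≡ 1 (mod 4), exponent 1.
All primes ≡ 3 (mod 4) appear to even exponent (or don't appear), so by the two-squares theorem n IS expressible as a sum of two squares.
Step 3: Build a representation. Group n = k² · m with k = 5 and m = 37 · 97 = 3589 (a product of primes ≡ 1 (mod 4)); a representation of m scales to one of n via (k·x)² + (k·y)² = k²(x² + y²). Each prime p ≡ 1 (mod 4) is itself a sum of two squares; find a² by testing p − a² for a perfect square:
  37: 37 − 1² = 36 = 6² ⇒ 37 = 1² + 6².
  97: 97 − 1² = 96, 97 − 2² = 93, 97 − 3² = 88, 97 − 4² = 81 = 9² ⇒ 97 = 4² + 9².
  Combine using the Brahmagupta–Fibonacci identity (a² + b²)(c² + d²) = (ac − bd)² + (ad + bc)² = (ac + bd)² + (ad − bc)²:
  37 · 97 = 3589: from (1² + 6²)(4² + 9²), take (1·4 − 6·9, 1·9 + 6·4) = (4 − 54, 9 + 24) = (-50, 33); dropping signs (only squares matter) gives (50, 33); check 50² + 33² = 2500 + 1089 = 3589 ✓.
  Scale by k = 5: (5·50, 5·33) = (250, 165).
Step 4: Order so x ≤ y and verify: 165² + 250² = 27225 + 62500 = 89725 = n. ✓

n = 89725 = 165² + 250² (one valid representation with x ≤ y).


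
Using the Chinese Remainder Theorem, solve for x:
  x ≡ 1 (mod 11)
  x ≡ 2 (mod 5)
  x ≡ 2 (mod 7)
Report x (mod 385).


Moduli 11, 5, 7 are pairwise coprime; by CRT there is a unique solution modulo M = 11 · 5 · 7 = 385.
Solve pairwise, accumulating the modulus:
  Start with x ≡ 1 (mod 11).
  Combine with x ≡ 2 (mod 5): since gcd(11, 5) = 1, we get a unique residue mod 55.
    Write x = 1 + 11·t and substitute into x ≡ 2 (mod 5): 11·t ≡ 2 − 1 = 1 (mod 5).
    Reduce coefficients mod 5: 1·t ≡ 1 (mod 5).
    So t ≡ 1 (mod 5).
    Then x = 1 + 11·1 = 12, valid modulo lcm(11, 5) = 55: x ≡ 12 (mod 55).
  Combine with x ≡ 2 (mod 7): since gcd(55, 7) = 1, we get a unique residue mod 385.
    Write x = 12 + 55·t and substitute into x ≡ 2 (mod 7): 55·t ≡ 2 − 12 = -10 (mod 7).
    Reduce coefficients mod 7: 6·t ≡ 4 (mod 7).
    The inverse of 6 mod 7 is 6 (since 6·6 = 36 = 5·7 + 1), so t ≡ 6·4 = 24 ≡ 3 (mod 7).
    Then x = 12 + 55·3 = 177, valid modulo lcm(55, 7) = 385: x ≡ 177 (mod 385).
Verify: 177 mod 11 = 1 ✓, 177 mod 5 = 2 ✓, 177 mod 7 = 2 ✓.

x ≡ 177 (mod 385).


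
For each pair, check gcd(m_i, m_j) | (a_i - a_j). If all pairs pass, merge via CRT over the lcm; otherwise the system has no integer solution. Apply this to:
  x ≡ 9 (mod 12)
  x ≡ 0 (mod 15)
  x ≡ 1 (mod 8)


Moduli 12, 15, 8 are not pairwise coprime, so CRT works modulo lcm(m_i) when all pairwise compatibility conditions hold.
Pairwise compatibility: gcd(m_i, m_j) must divide a_i - a_j for every pair.
Merge one congruence at a time:
  Start: x ≡ 9 (mod 12).
  Combine with x ≡ 0 (mod 15): gcd(12, 15) = 3; 0 - 9 = -9, which IS divisible by 3, so compatible.
    Write x = 9 + 12·t and substitute into x ≡ 0 (mod 15): 12·t ≡ 0 − 9 = -9 (mod 15).
    Divide the congruence (and modulus) by g = 3: 4·t ≡ -3 (mod 5).
    Reduce coefficients mod 5: 4·t ≡ 2 (mod 5).
    The inverse of 4 mod 5 is 4 (since 4·4 = 16 = 3·5 + 1), so t ≡ 4·2 = 8 ≡ 3 (mod 5).
    Then x = 9 + 12·3 = 45, valid modulo lcm(12, 15) = 60: x ≡ 45 (mod 60).
  Combine with x ≡ 1 (mod 8): gcd(60, 8) = 4; 1 - 45 = -44, which IS divisible by 4, so compatible.
    Write x = 45 + 60·t and substitute into x ≡ 1 (mod 8): 60·t ≡ 1 − 45 = -44 (mod 8).
    Divide the congruence (and modulus) by g = 4: 15·t ≡ -11 (mod 2).
    Reduce coefficients mod 2: 1·t ≡ 1 (mod 2).
    So t ≡ 1 (mod 2).
    Then x = 45 + 60·1 = 105, valid modulo lcm(60, 8) = 120: x ≡ 105 (mod 120).
Verify: 105 mod 12 = 9, 105 mod 15 = 0, 105 mod 8 = 1.

x ≡ 105 (mod 120).


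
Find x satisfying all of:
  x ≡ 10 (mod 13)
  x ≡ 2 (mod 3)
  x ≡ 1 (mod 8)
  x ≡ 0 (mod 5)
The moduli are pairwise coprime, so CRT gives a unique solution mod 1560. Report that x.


Product of moduli M = 13 · 3 · 8 · 5 = 1560.
Merge one congruence at a time:
  Start: x ≡ 10 (mod 13).
  Combine with x ≡ 2 (mod 3); new modulus lcm = 39.
    Write x = 10 + 13·t and substitute into x ≡ 2 (mod 3): 13·t ≡ 2 − 10 = -8 (mod 3).
    Reduce coefficients mod 3: 1·t ≡ 1 (mod 3).
    So t ≡ 1 (mod 3).
    Then x = 10 + 13·1 = 23, valid modulo lcm(13, 3) = 39: x ≡ 23 (mod 39).
  Combine with x ≡ 1 (mod 8); new modulus lcm = 312.
    Write x = 23 + 39·t and substitute into x ≡ 1 (mod 8): 39·t ≡ 1 − 23 = -22 (mod 8).
    Reduce coefficients mod 8: 7·t ≡ 2 (mod 8).
    The inverse of 7 mod 8 is 7 (since 7·7 = 49 = 6·8 + 1), so t ≡ 7·2 = 14 ≡ 6 (mod 8).
    Then x = 23 + 39·6 = 257, valid modulo lcm(39, 8) = 312: x ≡ 257 (mod 312).
  Combine with x ≡ 0 (mod 5); new modulus lcm = 1560.
    Write x = 257 + 312·t and substitute into x ≡ 0 (mod 5): 312·t ≡ 0 − 257 = -257 (mod 5).
    Reduce coefficients mod 5: 2·t ≡ 3 (mod 5).
    The inverse of 2 mod 5 is 3 (since 2·3 = 6 = 1·5 + 1), so t ≡ 3·3 = 9 ≡ 4 (mod 5).
    Then x = 257 + 312·4 = 1505, valid modulo lcm(312, 5) = 1560: x ≡ 1505 (mod 1560).
Verify against each original: 1505 mod 13 = 10, 1505 mod 3 = 2, 1505 mod 8 = 1, 1505 mod 5 = 0.

x ≡ 1505 (mod 1560).


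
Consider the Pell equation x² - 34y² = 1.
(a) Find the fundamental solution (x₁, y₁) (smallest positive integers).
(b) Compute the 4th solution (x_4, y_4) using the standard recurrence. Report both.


Step 1: Find the fundamental solution (x₁, y₁) of x² - 34y² = 1.
  Expand √34 as a continued fraction. a₀ = ⌊√34⌋ = 5; iterate m_{k+1} = d_k·a_k − m_k, d_{k+1} = (34 − m_{k+1}²)/d_k, a_{k+1} = ⌊(a₀ + m_{k+1})/d_{k+1}⌋ (starting m₀ = 0, d₀ = 1), with convergents p_k = a_k·p_{k-1} + p_{k-2}, q_k = a_k·q_{k-1} + q_{k-2} (p₋₁ = 1, q₋₁ = 0):
  k = 0: a₀ = 5; p₀/q₀ = 5/1; p₀² − 34·q₀² = 25 − 34 = -9.
  k = 1: m = 5, d = 9, a = ⌊(5 + 5)/9⌋ = 1; p/q = (1·5 + 1)/(1·1 + 0) = 6/1; p² − 34·q² = 36 − 34 = 2.
  k = 2: m = 4, d = 2, a = ⌊(5 + 4)/2⌋ = 4; p/q = (4·6 + 5)/(4·1 + 1) = 29/5; p² − 34·q² = 841 − 850 = -9.
  k = 3: m = 4, d = 9, a = ⌊(5 + 4)/9⌋ = 1; p/q = (1·29 + 6)/(1·5 + 1) = 35/6; p² − 34·q² = 1225 − 1224 = 1.
  The first convergent with p² − 34·q² = 1 gives the fundamental solution (x₁, y₁) = (35, 6).
Step 2: Apply the recurrence (x_{n+1}, y_{n+1}) = (x₁x_n + 34y₁y_n, x₁y_n + y₁x_n) repeatedly.
  From (x_1, y_1) = (35, 6): x_2 = 35·35 + 34·6·6 = 2449; y_2 = 35·6 + 6·35 = 420.
  From (x_2, y_2) = (2449, 420): x_3 = 35·2449 + 34·6·420 = 171395; y_3 = 35·420 + 6·2449 = 29394.
  From (x_3, y_3) = (171395, 29394): x_4 = 35·171395 + 34·6·29394 = 11995201; y_4 = 35·29394 + 6·171395 = 2057160.
Step 3: Verify x_4² - 34·y_4² = 143884847030401 - 143884847030400 = 1 (should be 1). ✓

(x_1, y_1) = (35, 6); (x_4, y_4) = (11995201, 2057160).


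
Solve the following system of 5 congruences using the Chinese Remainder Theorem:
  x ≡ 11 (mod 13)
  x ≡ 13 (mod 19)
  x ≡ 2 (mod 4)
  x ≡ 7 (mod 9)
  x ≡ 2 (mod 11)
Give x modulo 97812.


Product of moduli M = 13 · 19 · 4 · 9 · 11 = 97812.
Merge one congruence at a time:
  Start: x ≡ 11 (mod 13).
  Combine with x ≡ 13 (mod 19); new modulus lcm = 247.
    Write x = 11 + 13·t and substitute into x ≡ 13 (mod 19): 13·t ≡ 13 − 11 = 2 (mod 19).
    The inverse of 13 mod 19 is 3 (since 13·3 = 39 = 2·19 + 1), so t ≡ 3·2 = 6 ≡ 6 (mod 19).
    Then x = 11 + 13·6 = 89, valid modulo lcm(13, 19) = 247: x ≡ 89 (mod 247).
  Combine with x ≡ 2 (mod 4); new modulus lcm = 988.
    Write x = 89 + 247·t and substitute into x ≡ 2 (mod 4): 247·t ≡ 2 − 89 = -87 (mod 4).
    Reduce coefficients mod 4: 3·t ≡ 1 (mod 4).
    The inverse of 3 mod 4 is 3 (since 3·3 = 9 = 2·4 + 1), so t ≡ 3·1 = 3 ≡ 3 (mod 4).
    Then x = 89 + 247·3 = 830, valid modulo lcm(247, 4) = 988: x ≡ 830 (mod 988).
  Combine with x ≡ 7 (mod 9); new modulus lcm = 8892.
    Write x = 830 + 988·t and substitute into x ≡ 7 (mod 9): 988·t ≡ 7 − 830 = -823 (mod 9).
    Reduce coefficients mod 9: 7·t ≡ 5 (mod 9).
    The inverse of 7 mod 9 is 4 (since 7·4 = 28 = 3·9 + 1), so t ≡ 4·5 = 20 ≡ 2 (mod 9).
    Then x = 830 + 988·2 = 2806, valid modulo lcm(988, 9) = 8892: x ≡ 2806 (mod 8892).
  Combine with x ≡ 2 (mod 11); new modulus lcm = 97812.
    Write x = 2806 + 8892·t and substitute into x ≡ 2 (mod 11): 8892·t ≡ 2 − 2806 = -2804 (mod 11).
    Reduce coefficients mod 11: 4·t ≡ 1 (mod 11).
    The inverse of 4 mod 11 is 3 (since 4·3 = 12 = 1·11 + 1), so t ≡ 3·1 = 3 ≡ 3 (mod 11).
    Then x = 2806 + 8892·3 = 29482, valid modulo lcm(8892, 11) = 97812: x ≡ 29482 (mod 97812).
Verify against each original: 29482 mod 13 = 11, 29482 mod 19 = 13, 29482 mod 4 = 2, 29482 mod 9 = 7, 29482 mod 11 = 2.

x ≡ 29482 (mod 97812).


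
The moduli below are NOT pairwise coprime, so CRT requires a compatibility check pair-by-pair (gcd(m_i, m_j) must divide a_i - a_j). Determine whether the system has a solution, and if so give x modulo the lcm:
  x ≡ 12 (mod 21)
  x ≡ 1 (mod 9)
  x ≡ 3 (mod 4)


Moduli 21, 9, 4 are not pairwise coprime, so CRT works modulo lcm(m_i) when all pairwise compatibility conditions hold.
Pairwise compatibility: gcd(m_i, m_j) must divide a_i - a_j for every pair.
Merge one congruence at a time:
  Start: x ≡ 12 (mod 21).
  Combine with x ≡ 1 (mod 9): gcd(21, 9) = 3, and 1 - 12 = -11 is NOT divisible by 3.
    ⇒ system is inconsistent (no integer solution).

No solution (the system is inconsistent).


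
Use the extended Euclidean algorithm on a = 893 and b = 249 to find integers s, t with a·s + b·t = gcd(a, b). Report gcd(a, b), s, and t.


Euclidean algorithm on (893, 249) — divide until remainder is 0:
  893 = 3 · 249 + 146
  249 = 1 · 146 + 103
  146 = 1 · 103 + 43
  103 = 2 · 43 + 17
  43 = 2 · 17 + 9
  17 = 1 · 9 + 8
  9 = 1 · 8 + 1
  8 = 8 · 1 + 0
gcd(893, 249) = 1.
Track Bezout coefficients alongside the remainders: start with r₀ = 893 = a·1 + b·0 (s = 1, t = 0) and r₁ = 249 = a·0 + b·1 (s = 0, t = 1); each new remainder r_{k+1} = r_{k-1} − q_k·r_k inherits s_{k+1} = s_{k-1} − q_k·s_k, t_{k+1} = t_{k-1} − q_k·t_k, so r_k = a·s_k + b·t_k at every step:
  q = 3: r = 146, s = 1 − 3·0 = 1, t = 0 − 3·1 = -3  (check: 893·1 + 249·(-3) = 146)
  q = 1: r = 103, s = 0 − 1·1 = -1, t = 1 − 1·(-3) = 4  (check: 893·(-1) + 249·4 = 103)
  q = 1: r = 43, s = 1 − 1·(-1) = 2, t = -3 − 1·4 = -7  (check: 893·2 + 249·(-7) = 43)
  q = 2: r = 17, s = -1 − 2·2 = -5, t = 4 − 2·(-7) = 18  (check: 893·(-5) + 249·18 = 17)
  q = 2: r = 9, s = 2 − 2·(-5) = 12, t = -7 − 2·18 = -43  (check: 893·12 + 249·(-43) = 9)
  q = 1: r = 8, s = -5 − 1·12 = -17, t = 18 − 1·(-43) = 61  (check: 893·(-17) + 249·61 = 8)
  q = 1: r = 1, s = 12 − 1·(-17) = 29, t = -43 − 1·61 = -104  (check: 893·29 + 249·(-104) = 1)
The row with r = 1 (the gcd) gives the Bezout coefficients s = 29, t = -104.
Result: 893 · (29) + 249 · (-104) = 1.

gcd(893, 249) = 1; s = 29, t = -104 (check: 893·29 + 249·(-104) = 1).


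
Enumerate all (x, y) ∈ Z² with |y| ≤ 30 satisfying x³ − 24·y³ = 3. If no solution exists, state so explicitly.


The equation is x³ - 24y³ = 3. For fixed y, x³ = 24·y³ + 3, so a solution requires the RHS to be a perfect cube.
Strategy: iterate y from -30 to 30, compute RHS = 24·y³ + 3, and check whether it is a (positive or negative) perfect cube.
Check small values of y:
  y = 0: RHS = 3 is not a perfect cube.
  y = 1: RHS = 27 = (3)³ ⇒ x = 3 works.
  y = -1: RHS = -21 is not a perfect cube.
  y = 2: RHS = 195 is not a perfect cube.
  y = -2: RHS = -189 is not a perfect cube.
  y = 3: RHS = 651 is not a perfect cube.
  y = -3: RHS = -645 is not a perfect cube.
Continuing the search up to |y| = 30 finds no further solutions beyond those listed.
Collected solutions: (3, 1).

Solutions (with |y| ≤ 30): (3, 1).


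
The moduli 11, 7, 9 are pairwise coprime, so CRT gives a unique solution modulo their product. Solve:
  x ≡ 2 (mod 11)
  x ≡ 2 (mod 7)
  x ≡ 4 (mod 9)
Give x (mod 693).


Moduli 11, 7, 9 are pairwise coprime; by CRT there is a unique solution modulo M = 11 · 7 · 9 = 693.
Solve pairwise, accumulating the modulus:
  Start with x ≡ 2 (mod 11).
  Combine with x ≡ 2 (mod 7): since gcd(11, 7) = 1, we get a unique residue mod 77.
    Write x = 2 + 11·t and substitute into x ≡ 2 (mod 7): 11·t ≡ 2 − 2 = 0 (mod 7).
    Reduce coefficients mod 7: 4·t ≡ 0 (mod 7).
    The inverse of 4 mod 7 is 2 (since 4·2 = 8 = 1·7 + 1), so t ≡ 2·0 = 0 ≡ 0 (mod 7).
    Then x = 2 + 11·0 = 2, valid modulo lcm(11, 7) = 77: x ≡ 2 (mod 77).
  Combine with x ≡ 4 (mod 9): since gcd(77, 9) = 1, we get a unique residue mod 693.
    Write x = 2 + 77·t and substitute into x ≡ 4 (mod 9): 77·t ≡ 4 − 2 = 2 (mod 9).
    Reduce coefficients mod 9: 5·t ≡ 2 (mod 9).
    The inverse of 5 mod 9 is 2 (since 5·2 = 10 = 1·9 + 1), so t ≡ 2·2 = 4 ≡ 4 (mod 9).
    Then x = 2 + 77·4 = 310, valid modulo lcm(77, 9) = 693: x ≡ 310 (mod 693).
Verify: 310 mod 11 = 2 ✓, 310 mod 7 = 2 ✓, 310 mod 9 = 4 ✓.

x ≡ 310 (mod 693).


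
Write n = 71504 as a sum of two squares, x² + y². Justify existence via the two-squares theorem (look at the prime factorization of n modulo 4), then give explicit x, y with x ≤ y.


Step 1: Factor n = 71504 = 2^4 · 41 · 109.
Step 2: Check the mod-4 condition on each prime factor: 2 = 2 (special); 41 ≡ 1 (mod 4), exponent 1; 109 ≡ 1 (mod 4), exponent 1.
All primes ≡ 3 (mod 4) appear to even exponent (or don't appear), so by the two-squares theorem n IS expressible as a sum of two squares.
Step 3: Build a representation. Group n = k² · m with k = 4 and m = 41 · 109 = 4469 (a product of primes ≡ 1 (mod 4)); a representation of m scales to one of n via (k·x)² + (k·y)² = k²(x² + y²). Each prime p ≡ 1 (mod 4) is itself a sum of two squares; find a² by testing p − a² for a perfect square:
  41: 41 − 1² = 40, 41 − 2² = 37, 41 − 3² = 32, 41 − 4² = 25 = 5² ⇒ 41 = 4² + 5².
  109: 109 − 1² = 108, 109 − 2² = 105, 109 − 3² = 100 = 10² ⇒ 109 = 3² + 10².
  Combine using the Brahmagupta–Fibonacci identity (a² + b²)(c² + d²) = (ac − bd)² + (ad + bc)² = (ac + bd)² + (ad − bc)²:
  41 · 109 = 4469: from (4² + 5²)(3² + 10²), take (4·3 − 5·10, 4·10 + 5·3) = (12 − 50, 40 + 15) = (-38, 55); dropping signs (only squares matter) gives (38, 55); check 38² + 55² = 1444 + 3025 = 4469 ✓.
  Scale by k = 4: (4·38, 4·55) = (152, 220).
Step 4: Order so x ≤ y and verify: 152² + 220² = 23104 + 48400 = 71504 = n. ✓

n = 71504 = 152² + 220² (one valid representation with x ≤ y).


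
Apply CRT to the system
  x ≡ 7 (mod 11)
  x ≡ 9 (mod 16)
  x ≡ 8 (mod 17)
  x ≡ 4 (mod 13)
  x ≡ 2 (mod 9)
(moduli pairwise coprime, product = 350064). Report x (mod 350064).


Product of moduli M = 11 · 16 · 17 · 13 · 9 = 350064.
Merge one congruence at a time:
  Start: x ≡ 7 (mod 11).
  Combine with x ≡ 9 (mod 16); new modulus lcm = 176.
    Write x = 7 + 11·t and substitute into x ≡ 9 (mod 16): 11·t ≡ 9 − 7 = 2 (mod 16).
    The inverse of 11 mod 16 is 3 (since 11·3 = 33 = 2·16 + 1), so t ≡ 3·2 = 6 ≡ 6 (mod 16).
    Then x = 7 + 11·6 = 73, valid modulo lcm(11, 16) = 176: x ≡ 73 (mod 176).
  Combine with x ≡ 8 (mod 17); new modulus lcm = 2992.
    Write x = 73 + 176·t and substitute into x ≡ 8 (mod 17): 176·t ≡ 8 − 73 = -65 (mod 17).
    Reduce coefficients mod 17: 6·t ≡ 3 (mod 17).
    The inverse of 6 mod 17 is 3 (since 6·3 = 18 = 1·17 + 1), so t ≡ 3·3 = 9 ≡ 9 (mod 17).
    Then x = 73 + 176·9 = 1657, valid modulo lcm(176, 17) = 2992: x ≡ 1657 (mod 2992).
  Combine with x ≡ 4 (mod 13); new modulus lcm = 38896.
    Write x = 1657 + 2992·t and substitute into x ≡ 4 (mod 13): 2992·t ≡ 4 − 1657 = -1653 (mod 13).
    Reduce coefficients mod 13: 2·t ≡ 11 (mod 13).
    The inverse of 2 mod 13 is 7 (since 2·7 = 14 = 1·13 + 1), so t ≡ 7·11 = 77 ≡ 12 (mod 13).
    Then x = 1657 + 2992·12 = 37561, valid modulo lcm(2992, 13) = 38896: x ≡ 37561 (mod 38896).
  Combine with x ≡ 2 (mod 9); new modulus lcm = 350064.
    Write x = 37561 + 38896·t and substitute into x ≡ 2 (mod 9): 38896·t ≡ 2 − 37561 = -37559 (mod 9).
    Reduce coefficients mod 9: 7·t ≡ 7 (mod 9).
    The inverse of 7 mod 9 is 4 (since 7·4 = 28 = 3·9 + 1), so t ≡ 4·7 = 28 ≡ 1 (mod 9).
    Then x = 37561 + 38896·1 = 76457, valid modulo lcm(38896, 9) = 350064: x ≡ 76457 (mod 350064).
Verify against each original: 76457 mod 11 = 7, 76457 mod 16 = 9, 76457 mod 17 = 8, 76457 mod 13 = 4, 76457 mod 9 = 2.

x ≡ 76457 (mod 350064).


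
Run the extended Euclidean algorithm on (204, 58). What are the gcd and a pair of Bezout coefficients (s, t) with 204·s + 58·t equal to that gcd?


Euclidean algorithm on (204, 58) — divide until remainder is 0:
  204 = 3 · 58 + 30
  58 = 1 · 30 + 28
  30 = 1 · 28 + 2
  28 = 14 · 2 + 0
gcd(204, 58) = 2.
Track Bezout coefficients alongside the remainders: start with r₀ = 204 = a·1 + b·0 (s = 1, t = 0) and r₁ = 58 = a·0 + b·1 (s = 0, t = 1); each new remainder r_{k+1} = r_{k-1} − q_k·r_k inherits s_{k+1} = s_{k-1} − q_k·s_k, t_{k+1} = t_{k-1} − q_k·t_k, so r_k = a·s_k + b·t_k at every step:
  q = 3: r = 30, s = 1 − 3·0 = 1, t = 0 − 3·1 = -3  (check: 204·1 + 58·(-3) = 30)
  q = 1: r = 28, s = 0 − 1·1 = -1, t = 1 − 1·(-3) = 4  (check: 204·(-1) + 58·4 = 28)
  q = 1: r = 2, s = 1 − 1·(-1) = 2, t = -3 − 1·4 = -7  (check: 204·2 + 58·(-7) = 2)
The row with r = 2 (the gcd) gives the Bezout coefficients s = 2, t = -7.
Result: 204 · (2) + 58 · (-7) = 2.

gcd(204, 58) = 2; s = 2, t = -7 (check: 204·2 + 58·(-7) = 2).


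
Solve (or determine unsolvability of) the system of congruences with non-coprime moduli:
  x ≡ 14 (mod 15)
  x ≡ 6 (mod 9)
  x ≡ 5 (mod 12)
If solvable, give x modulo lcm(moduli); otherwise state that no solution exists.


Moduli 15, 9, 12 are not pairwise coprime, so CRT works modulo lcm(m_i) when all pairwise compatibility conditions hold.
Pairwise compatibility: gcd(m_i, m_j) must divide a_i - a_j for every pair.
Merge one congruence at a time:
  Start: x ≡ 14 (mod 15).
  Combine with x ≡ 6 (mod 9): gcd(15, 9) = 3, and 6 - 14 = -8 is NOT divisible by 3.
    ⇒ system is inconsistent (no integer solution).

No solution (the system is inconsistent).


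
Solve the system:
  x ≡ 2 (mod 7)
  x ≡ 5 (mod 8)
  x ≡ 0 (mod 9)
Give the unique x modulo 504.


Moduli 7, 8, 9 are pairwise coprime; by CRT there is a unique solution modulo M = 7 · 8 · 9 = 504.
Solve pairwise, accumulating the modulus:
  Start with x ≡ 2 (mod 7).
  Combine with x ≡ 5 (mod 8): since gcd(7, 8) = 1, we get a unique residue mod 56.
    Write x = 2 + 7·t and substitute into x ≡ 5 (mod 8): 7·t ≡ 5 − 2 = 3 (mod 8).
    The inverse of 7 mod 8 is 7 (since 7·7 = 49 = 6·8 + 1), so t ≡ 7·3 = 21 ≡ 5 (mod 8).
    Then x = 2 + 7·5 = 37, valid modulo lcm(7, 8) = 56: x ≡ 37 (mod 56).
  Combine with x ≡ 0 (mod 9): since gcd(56, 9) = 1, we get a unique residue mod 504.
    Write x = 37 + 56·t and substitute into x ≡ 0 (mod 9): 56·t ≡ 0 − 37 = -37 (mod 9).
    Reduce coefficients mod 9: 2·t ≡ 8 (mod 9).
    The inverse of 2 mod 9 is 5 (since 2·5 = 10 = 1·9 + 1), so t ≡ 5·8 = 40 ≡ 4 (mod 9).
    Then x = 37 + 56·4 = 261, valid modulo lcm(56, 9) = 504: x ≡ 261 (mod 504).
Verify: 261 mod 7 = 2 ✓, 261 mod 8 = 5 ✓, 261 mod 9 = 0 ✓.

x ≡ 261 (mod 504).


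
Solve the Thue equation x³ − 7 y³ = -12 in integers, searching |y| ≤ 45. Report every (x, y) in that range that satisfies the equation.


The equation is x³ - 7y³ = -12. For fixed y, x³ = 7·y³ − 12, so a solution requires the RHS to be a perfect cube.
Strategy: iterate y from -45 to 45, compute RHS = 7·y³ − 12, and check whether it is a (positive or negative) perfect cube.
Check small values of y:
  y = 0: RHS = -12 is not a perfect cube.
  y = 1: RHS = -5 is not a perfect cube.
  y = -1: RHS = -19 is not a perfect cube.
  y = 2: RHS = 44 is not a perfect cube.
  y = -2: RHS = -68 is not a perfect cube.
  y = 3: RHS = 177 is not a perfect cube.
  y = -3: RHS = -201 is not a perfect cube.
Continuing the search up to |y| = 45 finds no solutions either.
No (x, y) in the scanned range satisfies the equation.

No integer solutions with |y| ≤ 45.


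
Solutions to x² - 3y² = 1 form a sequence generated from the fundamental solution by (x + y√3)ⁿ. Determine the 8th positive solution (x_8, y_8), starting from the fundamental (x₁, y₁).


Step 1: Find the fundamental solution (x₁, y₁) of x² - 3y² = 1.
  Expand √3 as a continued fraction. a₀ = ⌊√3⌋ = 1; iterate m_{k+1} = d_k·a_k − m_k, d_{k+1} = (3 − m_{k+1}²)/d_k, a_{k+1} = ⌊(a₀ + m_{k+1})/d_{k+1}⌋ (starting m₀ = 0, d₀ = 1), with convergents p_k = a_k·p_{k-1} + p_{k-2}, q_k = a_k·q_{k-1} + q_{k-2} (p₋₁ = 1, q₋₁ = 0):
  k = 0: a₀ = 1; p₀/q₀ = 1/1; p₀² − 3·q₀² = 1 − 3 = -2.
  k = 1: m = 1, d = 2, a = ⌊(1 + 1)/2⌋ = 1; p/q = (1·1 + 1)/(1·1 + 0) = 2/1; p² − 3·q² = 4 − 3 = 1.
  The first convergent with p² − 3·q² = 1 gives the fundamental solution (x₁, y₁) = (2, 1).
Step 2: Apply the recurrence (x_{n+1}, y_{n+1}) = (x₁x_n + 3y₁y_n, x₁y_n + y₁x_n) repeatedly.
  From (x_1, y_1) = (2, 1): x_2 = 2·2 + 3·1·1 = 7; y_2 = 2·1 + 1·2 = 4.
  From (x_2, y_2) = (7, 4): x_3 = 2·7 + 3·1·4 = 26; y_3 = 2·4 + 1·7 = 15.
  From (x_3, y_3) = (26, 15): x_4 = 2·26 + 3·1·15 = 97; y_4 = 2·15 + 1·26 = 56.
  From (x_4, y_4) = (97, 56): x_5 = 2·97 + 3·1·56 = 362; y_5 = 2·56 + 1·97 = 209.
  From (x_5, y_5) = (362, 209): x_6 = 2·362 + 3·1·209 = 1351; y_6 = 2·209 + 1·362 = 780.
  From (x_6, y_6) = (1351, 780): x_7 = 2·1351 + 3·1·780 = 5042; y_7 = 2·780 + 1·1351 = 2911.
  From (x_7, y_7) = (5042, 2911): x_8 = 2·5042 + 3·1·2911 = 18817; y_8 = 2·2911 + 1·5042 = 10864.
Step 3: Verify x_8² - 3·y_8² = 354079489 - 354079488 = 1 (should be 1). ✓

(x_1, y_1) = (2, 1); (x_8, y_8) = (18817, 10864).
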